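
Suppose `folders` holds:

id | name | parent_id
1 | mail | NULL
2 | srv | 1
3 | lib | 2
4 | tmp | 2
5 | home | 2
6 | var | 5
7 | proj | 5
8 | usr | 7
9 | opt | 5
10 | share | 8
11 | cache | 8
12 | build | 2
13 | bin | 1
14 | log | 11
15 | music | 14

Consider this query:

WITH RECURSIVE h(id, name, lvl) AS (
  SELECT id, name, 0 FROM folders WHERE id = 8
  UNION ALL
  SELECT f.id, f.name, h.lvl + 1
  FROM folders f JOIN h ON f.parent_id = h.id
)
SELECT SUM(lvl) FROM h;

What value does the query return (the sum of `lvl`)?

7

Base: id=8 (usr) at lvl 0.
Iteration 1: rows with parent_id in {8} -> share (id 10, lvl 1), cache (id 11, lvl 1).
Iteration 2: rows with parent_id in {10,11} -> log (id 14, lvl 2).
Iteration 3: rows with parent_id in {14} -> music (id 15, lvl 3).
Iteration 4: no rows with parent_id in {15}; recursion stops.
SUM(lvl) = 0 + 1 + 1 + 2 + 3 = 7.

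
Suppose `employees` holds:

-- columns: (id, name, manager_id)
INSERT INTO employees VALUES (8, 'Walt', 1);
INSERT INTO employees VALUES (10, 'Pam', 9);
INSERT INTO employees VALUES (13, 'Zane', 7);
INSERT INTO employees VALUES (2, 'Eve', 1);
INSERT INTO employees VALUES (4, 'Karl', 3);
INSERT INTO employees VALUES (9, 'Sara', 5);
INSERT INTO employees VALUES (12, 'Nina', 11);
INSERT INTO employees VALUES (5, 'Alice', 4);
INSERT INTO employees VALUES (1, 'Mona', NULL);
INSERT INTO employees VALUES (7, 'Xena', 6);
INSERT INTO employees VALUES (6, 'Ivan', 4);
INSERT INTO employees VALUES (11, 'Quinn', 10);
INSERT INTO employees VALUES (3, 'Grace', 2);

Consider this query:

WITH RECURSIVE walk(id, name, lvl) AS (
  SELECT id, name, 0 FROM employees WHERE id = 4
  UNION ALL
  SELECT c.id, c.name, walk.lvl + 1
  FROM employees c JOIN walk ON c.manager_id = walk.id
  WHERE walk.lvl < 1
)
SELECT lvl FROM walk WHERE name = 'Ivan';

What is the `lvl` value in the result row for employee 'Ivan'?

Base: id=4 (Karl) at lvl 0.
Iteration 1: rows with manager_id in {4} -> Alice (id 5, lvl 1), Ivan (id 6, lvl 1).
Iteration 2: lvl < 1 fails for all current rows; recursion stops.

1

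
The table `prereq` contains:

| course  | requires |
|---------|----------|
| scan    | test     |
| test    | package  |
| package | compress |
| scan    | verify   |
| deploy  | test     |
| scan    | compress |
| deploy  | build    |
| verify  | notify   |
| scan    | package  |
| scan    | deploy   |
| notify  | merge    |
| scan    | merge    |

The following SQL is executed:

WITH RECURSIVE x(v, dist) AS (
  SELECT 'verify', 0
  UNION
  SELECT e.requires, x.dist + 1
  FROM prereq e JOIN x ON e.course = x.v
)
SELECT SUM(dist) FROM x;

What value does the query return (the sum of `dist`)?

3

Base: (verify, dist=0).
Iteration 1: edges from {verify} -> (notify, dist=1).
Iteration 2: edges from {notify} -> (merge, dist=2).
Iteration 3: no outgoing edges from {merge}; recursion stops.
SUM(dist) = 0 + 1 + 2 = 3.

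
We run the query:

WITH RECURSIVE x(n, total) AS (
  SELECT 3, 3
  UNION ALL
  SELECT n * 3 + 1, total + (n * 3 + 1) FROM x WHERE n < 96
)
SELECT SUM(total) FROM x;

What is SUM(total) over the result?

Base: n=3, total=3.
Iteration 1: 3 < 96 holds -> n = 3 * 3 + 1 = 10, total = 3 + 10 = 13.
Iteration 2: 10 < 96 holds -> n = 10 * 3 + 1 = 31, total = 13 + 31 = 44.
Iteration 3: 31 < 96 holds -> n = 31 * 3 + 1 = 94, total = 44 + 94 = 138.
Iteration 4: 94 < 96 holds -> n = 94 * 3 + 1 = 283, total = 138 + 283 = 421.
Iteration 5: 283 < 96 fails; recursion stops.
SUM(total) = 3 + 13 + 44 + 138 + 421 = 619.

619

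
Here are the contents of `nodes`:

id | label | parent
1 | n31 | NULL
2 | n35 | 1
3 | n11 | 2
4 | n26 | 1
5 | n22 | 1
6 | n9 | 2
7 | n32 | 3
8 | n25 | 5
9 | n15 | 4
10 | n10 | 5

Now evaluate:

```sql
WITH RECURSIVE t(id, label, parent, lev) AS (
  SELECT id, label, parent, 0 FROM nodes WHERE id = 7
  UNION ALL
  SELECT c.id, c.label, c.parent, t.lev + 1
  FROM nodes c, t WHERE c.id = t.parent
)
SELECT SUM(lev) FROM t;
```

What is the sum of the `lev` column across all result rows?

6

Base: id=7 (n32), parent=3, lev 0.
Iteration 1: join on id=3 -> n11 (id 3, parent=2, lev 1).
Iteration 2: join on id=2 -> n35 (id 2, parent=1, lev 2).
Iteration 3: join on id=1 -> n31 (id 1, parent=NULL, lev 3).
Iteration 4: parent is NULL; no match; recursion stops.
SUM(lev) = 0 + 1 + 2 + 3 = 6.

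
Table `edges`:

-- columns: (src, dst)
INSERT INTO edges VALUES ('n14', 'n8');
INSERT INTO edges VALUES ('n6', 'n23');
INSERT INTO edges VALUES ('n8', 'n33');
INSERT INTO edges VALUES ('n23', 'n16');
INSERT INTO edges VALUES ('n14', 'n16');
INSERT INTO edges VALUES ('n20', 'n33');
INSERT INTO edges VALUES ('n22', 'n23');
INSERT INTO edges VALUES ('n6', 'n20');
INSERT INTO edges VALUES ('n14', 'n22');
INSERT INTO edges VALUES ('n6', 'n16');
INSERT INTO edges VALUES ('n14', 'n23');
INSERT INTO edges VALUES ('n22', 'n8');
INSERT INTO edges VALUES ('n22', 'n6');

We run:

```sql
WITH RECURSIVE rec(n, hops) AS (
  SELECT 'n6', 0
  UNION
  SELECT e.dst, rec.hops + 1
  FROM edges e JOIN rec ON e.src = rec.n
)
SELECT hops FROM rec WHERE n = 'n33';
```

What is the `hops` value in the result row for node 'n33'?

2

Base: (n6, hops=0).
Iteration 1: edges from {n6} -> (n16, hops=1), (n20, hops=1), (n23, hops=1).
Iteration 2: edges from {n16,n20,n23} -> (n16, hops=2), (n33, hops=2).
Iteration 3: no outgoing edges from {n16,n33}; recursion stops.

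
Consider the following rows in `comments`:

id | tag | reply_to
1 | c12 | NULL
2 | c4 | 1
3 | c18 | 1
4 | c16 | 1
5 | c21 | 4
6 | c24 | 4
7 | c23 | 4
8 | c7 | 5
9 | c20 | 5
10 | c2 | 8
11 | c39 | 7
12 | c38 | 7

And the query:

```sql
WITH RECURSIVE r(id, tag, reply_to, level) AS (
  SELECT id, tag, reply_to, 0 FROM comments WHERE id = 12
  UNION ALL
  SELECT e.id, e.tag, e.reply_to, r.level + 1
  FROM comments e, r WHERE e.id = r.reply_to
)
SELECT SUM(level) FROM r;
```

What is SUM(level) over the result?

Base: id=12 (c38), reply_to=7, level 0.
Iteration 1: join on id=7 -> c23 (id 7, reply_to=4, level 1).
Iteration 2: join on id=4 -> c16 (id 4, reply_to=1, level 2).
Iteration 3: join on id=1 -> c12 (id 1, reply_to=NULL, level 3).
Iteration 4: reply_to is NULL; no match; recursion stops.
SUM(level) = 0 + 1 + 2 + 3 = 6.

6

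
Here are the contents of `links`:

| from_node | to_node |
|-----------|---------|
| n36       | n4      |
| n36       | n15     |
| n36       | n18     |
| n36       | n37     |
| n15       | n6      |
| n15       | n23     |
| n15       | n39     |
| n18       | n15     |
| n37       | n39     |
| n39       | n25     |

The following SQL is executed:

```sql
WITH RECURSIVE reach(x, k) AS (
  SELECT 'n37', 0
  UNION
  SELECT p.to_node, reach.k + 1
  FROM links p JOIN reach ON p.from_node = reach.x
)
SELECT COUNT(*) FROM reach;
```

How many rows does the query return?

Base: (n37, k=0).
Iteration 1: edges from {n37} -> (n39, k=1).
Iteration 2: edges from {n39} -> (n25, k=2).
Iteration 3: no outgoing edges from {n25}; recursion stops.
Total rows emitted: 3.

3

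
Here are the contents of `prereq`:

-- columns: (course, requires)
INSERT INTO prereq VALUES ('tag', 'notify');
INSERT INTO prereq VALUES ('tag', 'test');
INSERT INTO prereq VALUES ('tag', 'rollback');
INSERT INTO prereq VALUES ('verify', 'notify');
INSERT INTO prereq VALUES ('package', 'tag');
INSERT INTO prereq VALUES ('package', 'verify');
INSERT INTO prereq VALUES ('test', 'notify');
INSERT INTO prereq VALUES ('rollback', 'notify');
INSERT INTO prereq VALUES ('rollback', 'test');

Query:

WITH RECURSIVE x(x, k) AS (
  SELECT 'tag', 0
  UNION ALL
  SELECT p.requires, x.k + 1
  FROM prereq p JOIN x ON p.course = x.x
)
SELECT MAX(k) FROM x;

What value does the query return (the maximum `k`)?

3

Base: (tag, k=0).
Iteration 1: edges from {tag} -> (notify, k=1), (rollback, k=1), (test, k=1).
Iteration 2: edges from {notify,rollback,test} -> (notify, k=2) x2, (test, k=2). [UNION ALL keeps all 3 new rows, including repeats]
Iteration 3: edges from {notify,test} -> (notify, k=3).
Iteration 4: no outgoing edges from {notify}; recursion stops.
k values: 0, 1, 1, 1, 2, 2, 2, 3; the maximum is 3.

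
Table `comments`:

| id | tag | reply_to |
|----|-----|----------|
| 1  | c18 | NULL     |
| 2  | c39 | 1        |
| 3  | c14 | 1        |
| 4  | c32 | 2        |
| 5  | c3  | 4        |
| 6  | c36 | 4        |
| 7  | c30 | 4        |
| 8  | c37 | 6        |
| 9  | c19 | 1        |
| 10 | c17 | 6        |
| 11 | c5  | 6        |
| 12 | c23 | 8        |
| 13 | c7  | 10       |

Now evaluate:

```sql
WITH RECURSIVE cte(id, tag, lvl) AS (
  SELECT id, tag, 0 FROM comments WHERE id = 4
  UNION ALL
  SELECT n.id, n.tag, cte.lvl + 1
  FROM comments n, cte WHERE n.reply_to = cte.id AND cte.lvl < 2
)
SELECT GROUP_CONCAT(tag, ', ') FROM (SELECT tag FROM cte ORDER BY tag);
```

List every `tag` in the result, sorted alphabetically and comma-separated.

Base: id=4 (c32) at lvl 0.
Iteration 1: rows with reply_to in {4} -> c3 (id 5, lvl 1), c36 (id 6, lvl 1), c30 (id 7, lvl 1).
Iteration 2: rows with reply_to in {5,6,7} -> c37 (id 8, lvl 2), c17 (id 10, lvl 2), c5 (id 11, lvl 2).
Iteration 3: lvl < 2 fails for all current rows; recursion stops.

c17, c3, c30, c32, c36, c37, c5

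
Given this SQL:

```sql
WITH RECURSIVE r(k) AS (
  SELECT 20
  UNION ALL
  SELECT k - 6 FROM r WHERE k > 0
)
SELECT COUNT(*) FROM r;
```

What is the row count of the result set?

5

Base: k=20.
Iteration 1: 20 > 0 holds -> k = 20 - 6 = 14.
Iteration 2: 14 > 0 holds -> k = 14 - 6 = 8.
Iteration 3: 8 > 0 holds -> k = 8 - 6 = 2.
Iteration 4: 2 > 0 holds -> k = 2 - 6 = -4.
Iteration 5: -4 > 0 fails; recursion stops.
Total rows emitted: 5.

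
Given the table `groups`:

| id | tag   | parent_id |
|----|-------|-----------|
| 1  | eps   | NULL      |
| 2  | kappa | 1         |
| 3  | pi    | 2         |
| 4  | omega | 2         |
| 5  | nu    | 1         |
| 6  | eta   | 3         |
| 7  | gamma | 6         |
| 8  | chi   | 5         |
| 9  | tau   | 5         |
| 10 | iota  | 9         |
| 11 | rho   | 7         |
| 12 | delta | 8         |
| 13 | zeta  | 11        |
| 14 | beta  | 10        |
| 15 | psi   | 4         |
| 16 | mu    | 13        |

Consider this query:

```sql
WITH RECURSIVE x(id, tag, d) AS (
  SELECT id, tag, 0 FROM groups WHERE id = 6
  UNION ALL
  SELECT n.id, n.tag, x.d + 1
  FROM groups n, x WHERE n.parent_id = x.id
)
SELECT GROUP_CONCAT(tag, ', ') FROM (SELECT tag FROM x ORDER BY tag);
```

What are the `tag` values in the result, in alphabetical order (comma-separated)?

Base: id=6 (eta) at d 0.
Iteration 1: rows with parent_id in {6} -> gamma (id 7, d 1).
Iteration 2: rows with parent_id in {7} -> rho (id 11, d 2).
Iteration 3: rows with parent_id in {11} -> zeta (id 13, d 3).
Iteration 4: rows with parent_id in {13} -> mu (id 16, d 4).
Iteration 5: no rows with parent_id in {16}; recursion stops.

eta, gamma, mu, rho, zeta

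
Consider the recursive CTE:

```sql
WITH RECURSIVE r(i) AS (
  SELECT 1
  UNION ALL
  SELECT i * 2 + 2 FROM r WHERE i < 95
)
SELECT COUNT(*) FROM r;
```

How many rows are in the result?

Base: i=1.
Iteration 1: 1 < 95 holds -> i = 1 * 2 + 2 = 4.
Iteration 2: 4 < 95 holds -> i = 4 * 2 + 2 = 10.
Iteration 3: 10 < 95 holds -> i = 10 * 2 + 2 = 22.
Iteration 4: 22 < 95 holds -> i = 22 * 2 + 2 = 46.
Iteration 5: 46 < 95 holds -> i = 46 * 2 + 2 = 94.
Iteration 6: 94 < 95 holds -> i = 94 * 2 + 2 = 190.
Iteration 7: 190 < 95 fails; recursion stops.
Total rows emitted: 7.

7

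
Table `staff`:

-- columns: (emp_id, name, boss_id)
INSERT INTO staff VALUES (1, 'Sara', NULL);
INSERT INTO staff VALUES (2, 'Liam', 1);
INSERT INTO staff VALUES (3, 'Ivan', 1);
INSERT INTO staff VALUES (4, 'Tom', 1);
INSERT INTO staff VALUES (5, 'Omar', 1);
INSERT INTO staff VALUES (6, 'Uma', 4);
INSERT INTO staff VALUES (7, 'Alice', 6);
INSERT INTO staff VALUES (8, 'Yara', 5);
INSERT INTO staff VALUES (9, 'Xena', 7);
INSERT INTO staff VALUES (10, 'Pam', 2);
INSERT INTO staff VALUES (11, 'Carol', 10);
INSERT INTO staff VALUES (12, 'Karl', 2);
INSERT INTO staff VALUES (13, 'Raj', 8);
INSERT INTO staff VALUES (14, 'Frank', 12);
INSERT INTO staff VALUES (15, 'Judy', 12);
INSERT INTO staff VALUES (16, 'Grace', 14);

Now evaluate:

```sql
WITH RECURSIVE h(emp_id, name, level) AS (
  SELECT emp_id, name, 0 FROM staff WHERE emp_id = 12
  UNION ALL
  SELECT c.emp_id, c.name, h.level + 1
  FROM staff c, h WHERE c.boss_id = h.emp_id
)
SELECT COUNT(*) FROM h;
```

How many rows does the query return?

4

Base: emp_id=12 (Karl) at level 0.
Iteration 1: rows with boss_id in {12} -> Frank (id 14, level 1), Judy (id 15, level 1).
Iteration 2: rows with boss_id in {14,15} -> Grace (id 16, level 2).
Iteration 3: no rows with boss_id in {16}; recursion stops.
Total rows emitted: 4.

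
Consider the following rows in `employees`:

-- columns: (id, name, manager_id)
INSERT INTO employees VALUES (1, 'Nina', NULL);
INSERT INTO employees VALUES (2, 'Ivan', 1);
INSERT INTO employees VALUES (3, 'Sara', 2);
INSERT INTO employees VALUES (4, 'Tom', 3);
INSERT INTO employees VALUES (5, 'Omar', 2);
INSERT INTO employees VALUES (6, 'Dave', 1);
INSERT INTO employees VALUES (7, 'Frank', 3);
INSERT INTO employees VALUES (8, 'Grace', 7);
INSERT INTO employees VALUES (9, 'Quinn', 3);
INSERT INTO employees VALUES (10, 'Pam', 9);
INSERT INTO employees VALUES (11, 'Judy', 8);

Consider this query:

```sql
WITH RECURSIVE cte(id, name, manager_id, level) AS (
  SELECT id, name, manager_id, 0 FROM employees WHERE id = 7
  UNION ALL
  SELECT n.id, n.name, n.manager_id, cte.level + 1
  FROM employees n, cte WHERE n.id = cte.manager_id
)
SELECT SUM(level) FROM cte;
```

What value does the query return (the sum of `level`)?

Base: id=7 (Frank), manager_id=3, level 0.
Iteration 1: join on id=3 -> Sara (id 3, manager_id=2, level 1).
Iteration 2: join on id=2 -> Ivan (id 2, manager_id=1, level 2).
Iteration 3: join on id=1 -> Nina (id 1, manager_id=NULL, level 3).
Iteration 4: manager_id is NULL; no match; recursion stops.
SUM(level) = 0 + 1 + 2 + 3 = 6.

6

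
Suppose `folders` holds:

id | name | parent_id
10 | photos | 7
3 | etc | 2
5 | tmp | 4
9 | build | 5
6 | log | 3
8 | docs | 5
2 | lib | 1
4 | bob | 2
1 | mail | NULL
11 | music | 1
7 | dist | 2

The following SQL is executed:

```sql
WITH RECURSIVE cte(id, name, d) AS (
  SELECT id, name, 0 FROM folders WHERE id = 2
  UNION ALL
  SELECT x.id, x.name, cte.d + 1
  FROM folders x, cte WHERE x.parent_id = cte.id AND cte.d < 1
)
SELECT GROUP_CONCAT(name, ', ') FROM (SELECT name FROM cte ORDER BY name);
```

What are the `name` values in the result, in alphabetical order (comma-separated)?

Base: id=2 (lib) at d 0.
Iteration 1: rows with parent_id in {2} -> etc (id 3, d 1), bob (id 4, d 1), dist (id 7, d 1).
Iteration 2: d < 1 fails for all current rows; recursion stops.

bob, dist, etc, lib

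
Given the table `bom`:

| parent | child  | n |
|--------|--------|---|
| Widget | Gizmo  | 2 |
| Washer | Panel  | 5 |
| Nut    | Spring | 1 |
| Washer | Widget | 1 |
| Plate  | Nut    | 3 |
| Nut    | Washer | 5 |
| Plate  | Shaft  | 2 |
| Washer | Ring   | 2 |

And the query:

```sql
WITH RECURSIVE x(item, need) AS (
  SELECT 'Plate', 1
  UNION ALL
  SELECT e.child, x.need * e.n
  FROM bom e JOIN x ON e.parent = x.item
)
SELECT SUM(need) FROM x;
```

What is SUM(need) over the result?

174

Base: (Plate, need=1).
Iteration 1: components of {Plate} -> Nut = 1*3 = 3, Shaft = 1*2 = 2.
Iteration 2: components of {Nut,Shaft} -> Spring = 3*1 = 3, Washer = 3*5 = 15.
Iteration 3: components of {Spring,Washer} -> Panel = 15*5 = 75, Ring = 15*2 = 30, Widget = 15*1 = 15.
Iteration 4: components of {Panel,Ring,Widget} -> Gizmo = 15*2 = 30.
Iteration 5: no further components; recursion stops.
SUM(need) = 1 + 3 + 2 + 15 + 3 + 15 + 30 + 75 + 30 = 174.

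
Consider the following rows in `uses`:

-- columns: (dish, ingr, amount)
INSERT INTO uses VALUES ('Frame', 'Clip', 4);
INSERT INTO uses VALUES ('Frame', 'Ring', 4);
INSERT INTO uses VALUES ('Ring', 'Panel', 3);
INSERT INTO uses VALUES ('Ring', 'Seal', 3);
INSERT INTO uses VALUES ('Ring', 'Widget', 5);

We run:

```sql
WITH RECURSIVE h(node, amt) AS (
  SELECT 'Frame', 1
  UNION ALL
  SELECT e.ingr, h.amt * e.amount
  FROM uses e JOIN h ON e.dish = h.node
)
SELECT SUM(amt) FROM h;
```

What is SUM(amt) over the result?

Base: (Frame, amt=1).
Iteration 1: components of {Frame} -> Clip = 1*4 = 4, Ring = 1*4 = 4.
Iteration 2: components of {Clip,Ring} -> Panel = 4*3 = 12, Seal = 4*3 = 12, Widget = 4*5 = 20.
Iteration 3: no further components; recursion stops.
SUM(amt) = 1 + 4 + 4 + 12 + 12 + 20 = 53.

53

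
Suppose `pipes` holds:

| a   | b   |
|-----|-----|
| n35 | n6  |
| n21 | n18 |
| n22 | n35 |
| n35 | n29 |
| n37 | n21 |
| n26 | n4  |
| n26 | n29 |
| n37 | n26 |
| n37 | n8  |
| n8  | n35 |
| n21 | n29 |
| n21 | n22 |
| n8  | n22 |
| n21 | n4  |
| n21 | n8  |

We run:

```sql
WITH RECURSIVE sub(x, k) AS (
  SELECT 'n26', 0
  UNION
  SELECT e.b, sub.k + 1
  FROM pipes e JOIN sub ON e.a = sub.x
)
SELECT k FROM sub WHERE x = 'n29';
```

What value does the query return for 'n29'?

1

Base: (n26, k=0).
Iteration 1: edges from {n26} -> (n29, k=1), (n4, k=1).
Iteration 2: no outgoing edges from {n29,n4}; recursion stops.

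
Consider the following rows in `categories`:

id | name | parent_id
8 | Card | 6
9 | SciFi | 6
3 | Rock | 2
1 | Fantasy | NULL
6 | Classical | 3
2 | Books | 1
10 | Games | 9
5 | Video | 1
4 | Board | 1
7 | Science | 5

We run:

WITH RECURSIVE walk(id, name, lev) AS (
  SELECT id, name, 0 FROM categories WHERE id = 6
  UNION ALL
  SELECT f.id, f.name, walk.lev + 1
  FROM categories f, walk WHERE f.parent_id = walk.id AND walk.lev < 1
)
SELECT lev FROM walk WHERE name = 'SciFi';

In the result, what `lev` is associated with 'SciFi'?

1

Base: id=6 (Classical) at lev 0.
Iteration 1: rows with parent_id in {6} -> Card (id 8, lev 1), SciFi (id 9, lev 1).
Iteration 2: lev < 1 fails for all current rows; recursion stops.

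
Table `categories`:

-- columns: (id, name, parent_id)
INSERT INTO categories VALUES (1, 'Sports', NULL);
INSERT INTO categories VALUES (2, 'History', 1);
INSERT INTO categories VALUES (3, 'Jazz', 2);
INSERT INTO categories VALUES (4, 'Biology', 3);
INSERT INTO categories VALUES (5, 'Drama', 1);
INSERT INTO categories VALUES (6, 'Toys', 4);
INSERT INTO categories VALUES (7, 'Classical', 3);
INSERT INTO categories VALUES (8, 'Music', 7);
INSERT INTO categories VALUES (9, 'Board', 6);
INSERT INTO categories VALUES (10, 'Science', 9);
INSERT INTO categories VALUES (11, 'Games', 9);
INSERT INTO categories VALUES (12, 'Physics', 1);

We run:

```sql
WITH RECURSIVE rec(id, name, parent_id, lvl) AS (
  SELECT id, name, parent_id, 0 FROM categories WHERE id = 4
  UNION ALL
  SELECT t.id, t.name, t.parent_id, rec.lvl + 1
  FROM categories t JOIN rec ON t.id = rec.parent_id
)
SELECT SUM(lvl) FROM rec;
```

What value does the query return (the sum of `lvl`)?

6

Base: id=4 (Biology), parent_id=3, lvl 0.
Iteration 1: join on id=3 -> Jazz (id 3, parent_id=2, lvl 1).
Iteration 2: join on id=2 -> History (id 2, parent_id=1, lvl 2).
Iteration 3: join on id=1 -> Sports (id 1, parent_id=NULL, lvl 3).
Iteration 4: parent_id is NULL; no match; recursion stops.
SUM(lvl) = 0 + 1 + 2 + 3 = 6.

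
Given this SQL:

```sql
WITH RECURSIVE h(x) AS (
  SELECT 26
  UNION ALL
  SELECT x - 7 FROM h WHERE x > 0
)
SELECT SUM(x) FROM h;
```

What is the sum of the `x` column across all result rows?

Base: x=26.
Iteration 1: 26 > 0 holds -> x = 26 - 7 = 19.
Iteration 2: 19 > 0 holds -> x = 19 - 7 = 12.
Iteration 3: 12 > 0 holds -> x = 12 - 7 = 5.
Iteration 4: 5 > 0 holds -> x = 5 - 7 = -2.
Iteration 5: -2 > 0 fails; recursion stops.
SUM(x) = 26 + 19 + 12 + 5 + -2 = 60.

60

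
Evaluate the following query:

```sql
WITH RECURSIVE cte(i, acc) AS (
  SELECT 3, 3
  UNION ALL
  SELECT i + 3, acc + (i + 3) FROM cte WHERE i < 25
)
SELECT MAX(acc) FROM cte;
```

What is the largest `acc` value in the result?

135

Base: i=3, acc=3.
Iteration 1: 3 < 25 holds -> i = 3 + 3 = 6, acc = 3 + 6 = 9.
Iteration 2: 6 < 25 holds -> i = 6 + 3 = 9, acc = 9 + 9 = 18.
Iteration 3: 9 < 25 holds -> i = 9 + 3 = 12, acc = 18 + 12 = 30.
Iteration 4: 12 < 25 holds -> i = 12 + 3 = 15, acc = 30 + 15 = 45.
Iteration 5: 15 < 25 holds -> i = 15 + 3 = 18, acc = 45 + 18 = 63.
Iteration 6: 18 < 25 holds -> i = 18 + 3 = 21, acc = 63 + 21 = 84.
Iteration 7: 21 < 25 holds -> i = 21 + 3 = 24, acc = 84 + 24 = 108.
Iteration 8: 24 < 25 holds -> i = 24 + 3 = 27, acc = 108 + 27 = 135.
Iteration 9: 27 < 25 fails; recursion stops.
acc values: 3, 9, 18, 30, 45, 63, 84, 108, 135; the maximum is 135.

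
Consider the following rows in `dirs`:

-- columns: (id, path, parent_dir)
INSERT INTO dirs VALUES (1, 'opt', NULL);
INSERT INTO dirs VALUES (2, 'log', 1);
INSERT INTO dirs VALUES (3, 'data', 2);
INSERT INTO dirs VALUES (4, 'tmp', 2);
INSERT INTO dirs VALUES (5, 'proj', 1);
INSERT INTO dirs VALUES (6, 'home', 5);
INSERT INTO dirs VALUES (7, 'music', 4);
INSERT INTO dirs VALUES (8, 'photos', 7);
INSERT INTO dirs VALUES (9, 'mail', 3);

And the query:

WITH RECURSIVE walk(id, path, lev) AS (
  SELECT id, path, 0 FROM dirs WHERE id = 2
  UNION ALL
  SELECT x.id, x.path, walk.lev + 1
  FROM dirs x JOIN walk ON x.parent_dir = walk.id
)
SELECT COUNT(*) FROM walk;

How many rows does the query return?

Base: id=2 (log) at lev 0.
Iteration 1: rows with parent_dir in {2} -> data (id 3, lev 1), tmp (id 4, lev 1).
Iteration 2: rows with parent_dir in {3,4} -> music (id 7, lev 2), mail (id 9, lev 2).
Iteration 3: rows with parent_dir in {7,9} -> photos (id 8, lev 3).
Iteration 4: no rows with parent_dir in {8}; recursion stops.
Total rows emitted: 6.

6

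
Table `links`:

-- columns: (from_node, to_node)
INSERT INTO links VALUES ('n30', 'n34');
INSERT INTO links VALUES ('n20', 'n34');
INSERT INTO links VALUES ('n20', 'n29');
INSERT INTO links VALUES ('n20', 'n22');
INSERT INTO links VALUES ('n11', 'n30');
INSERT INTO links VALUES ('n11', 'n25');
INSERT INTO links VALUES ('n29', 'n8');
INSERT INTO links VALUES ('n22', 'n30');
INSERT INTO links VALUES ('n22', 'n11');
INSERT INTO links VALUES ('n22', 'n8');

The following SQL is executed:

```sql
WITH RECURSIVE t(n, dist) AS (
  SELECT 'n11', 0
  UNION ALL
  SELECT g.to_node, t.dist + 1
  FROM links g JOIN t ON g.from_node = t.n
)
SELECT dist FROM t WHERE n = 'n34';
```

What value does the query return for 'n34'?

2

Base: (n11, dist=0).
Iteration 1: edges from {n11} -> (n25, dist=1), (n30, dist=1).
Iteration 2: edges from {n25,n30} -> (n34, dist=2).
Iteration 3: no outgoing edges from {n34}; recursion stops.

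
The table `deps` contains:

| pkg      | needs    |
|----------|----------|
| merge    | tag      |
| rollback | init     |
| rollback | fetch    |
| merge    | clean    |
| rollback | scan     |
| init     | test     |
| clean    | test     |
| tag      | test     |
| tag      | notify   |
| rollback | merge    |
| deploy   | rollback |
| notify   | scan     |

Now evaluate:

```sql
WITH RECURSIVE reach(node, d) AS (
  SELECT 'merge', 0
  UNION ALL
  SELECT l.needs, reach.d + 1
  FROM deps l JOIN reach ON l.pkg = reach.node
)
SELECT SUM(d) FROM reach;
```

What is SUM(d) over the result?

Base: (merge, d=0).
Iteration 1: edges from {merge} -> (clean, d=1), (tag, d=1).
Iteration 2: edges from {clean,tag} -> (notify, d=2), (test, d=2) x2. [UNION ALL keeps all 3 new rows, including repeats]
Iteration 3: edges from {notify,test} -> (scan, d=3).
Iteration 4: no outgoing edges from {scan}; recursion stops.
SUM(d) = 0 + 1 + 1 + 2 + 2 + 2 + 3 = 11.

11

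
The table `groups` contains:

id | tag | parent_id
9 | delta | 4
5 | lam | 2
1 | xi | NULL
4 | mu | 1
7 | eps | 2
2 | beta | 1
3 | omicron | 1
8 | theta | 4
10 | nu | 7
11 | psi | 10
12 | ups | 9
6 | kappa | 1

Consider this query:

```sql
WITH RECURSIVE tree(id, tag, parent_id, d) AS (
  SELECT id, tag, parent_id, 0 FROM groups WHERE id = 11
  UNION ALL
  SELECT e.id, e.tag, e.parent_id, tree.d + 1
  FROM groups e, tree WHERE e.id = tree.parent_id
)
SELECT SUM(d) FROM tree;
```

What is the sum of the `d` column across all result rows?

Base: id=11 (psi), parent_id=10, d 0.
Iteration 1: join on id=10 -> nu (id 10, parent_id=7, d 1).
Iteration 2: join on id=7 -> eps (id 7, parent_id=2, d 2).
Iteration 3: join on id=2 -> beta (id 2, parent_id=1, d 3).
Iteration 4: join on id=1 -> xi (id 1, parent_id=NULL, d 4).
Iteration 5: parent_id is NULL; no match; recursion stops.
SUM(d) = 0 + 1 + 2 + 3 + 4 = 10.

10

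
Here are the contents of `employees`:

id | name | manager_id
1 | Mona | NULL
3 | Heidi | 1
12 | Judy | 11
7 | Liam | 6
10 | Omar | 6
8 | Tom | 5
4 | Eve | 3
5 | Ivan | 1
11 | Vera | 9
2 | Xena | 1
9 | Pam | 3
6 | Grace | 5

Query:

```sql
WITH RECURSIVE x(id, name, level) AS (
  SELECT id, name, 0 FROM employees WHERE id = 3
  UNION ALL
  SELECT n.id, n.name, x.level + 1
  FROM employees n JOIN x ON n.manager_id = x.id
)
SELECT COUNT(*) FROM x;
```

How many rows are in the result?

Base: id=3 (Heidi) at level 0.
Iteration 1: rows with manager_id in {3} -> Eve (id 4, level 1), Pam (id 9, level 1).
Iteration 2: rows with manager_id in {4,9} -> Vera (id 11, level 2).
Iteration 3: rows with manager_id in {11} -> Judy (id 12, level 3).
Iteration 4: no rows with manager_id in {12}; recursion stops.
Total rows emitted: 5.

5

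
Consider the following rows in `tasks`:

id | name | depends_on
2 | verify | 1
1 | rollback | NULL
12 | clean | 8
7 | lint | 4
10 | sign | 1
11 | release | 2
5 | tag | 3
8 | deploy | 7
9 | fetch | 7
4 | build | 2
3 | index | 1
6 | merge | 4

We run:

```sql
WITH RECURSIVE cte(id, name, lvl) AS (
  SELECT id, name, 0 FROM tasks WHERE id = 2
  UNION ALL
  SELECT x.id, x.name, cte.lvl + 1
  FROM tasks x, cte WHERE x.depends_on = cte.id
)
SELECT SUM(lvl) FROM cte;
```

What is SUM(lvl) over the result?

16

Base: id=2 (verify) at lvl 0.
Iteration 1: rows with depends_on in {2} -> build (id 4, lvl 1), release (id 11, lvl 1).
Iteration 2: rows with depends_on in {4,11} -> merge (id 6, lvl 2), lint (id 7, lvl 2).
Iteration 3: rows with depends_on in {6,7} -> deploy (id 8, lvl 3), fetch (id 9, lvl 3).
Iteration 4: rows with depends_on in {8,9} -> clean (id 12, lvl 4).
Iteration 5: no rows with depends_on in {12}; recursion stops.
SUM(lvl) = 0 + 1 + 1 + 2 + 2 + 3 + 3 + 4 = 16.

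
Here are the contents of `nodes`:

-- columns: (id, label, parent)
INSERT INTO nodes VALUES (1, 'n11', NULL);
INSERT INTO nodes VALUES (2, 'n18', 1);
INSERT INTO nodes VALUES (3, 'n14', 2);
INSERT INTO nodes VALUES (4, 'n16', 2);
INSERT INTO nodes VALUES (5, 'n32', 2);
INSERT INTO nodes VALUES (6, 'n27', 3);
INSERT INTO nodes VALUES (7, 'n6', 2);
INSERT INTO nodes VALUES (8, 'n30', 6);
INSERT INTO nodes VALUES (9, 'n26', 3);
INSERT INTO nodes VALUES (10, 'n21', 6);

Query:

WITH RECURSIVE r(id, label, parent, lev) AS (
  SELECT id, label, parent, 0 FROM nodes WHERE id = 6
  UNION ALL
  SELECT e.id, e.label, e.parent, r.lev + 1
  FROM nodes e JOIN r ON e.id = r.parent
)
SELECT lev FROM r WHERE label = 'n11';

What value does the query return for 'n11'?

3

Base: id=6 (n27), parent=3, lev 0.
Iteration 1: join on id=3 -> n14 (id 3, parent=2, lev 1).
Iteration 2: join on id=2 -> n18 (id 2, parent=1, lev 2).
Iteration 3: join on id=1 -> n11 (id 1, parent=NULL, lev 3).
Iteration 4: parent is NULL; no match; recursion stops.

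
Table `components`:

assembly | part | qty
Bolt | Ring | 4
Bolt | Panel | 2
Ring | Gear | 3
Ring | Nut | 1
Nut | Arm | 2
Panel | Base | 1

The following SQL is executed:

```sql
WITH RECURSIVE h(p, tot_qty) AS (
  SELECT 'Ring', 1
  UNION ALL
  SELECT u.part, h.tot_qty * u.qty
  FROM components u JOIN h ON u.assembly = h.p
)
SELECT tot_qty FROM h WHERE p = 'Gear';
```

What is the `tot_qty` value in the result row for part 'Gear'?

Base: (Ring, tot_qty=1).
Iteration 1: components of {Ring} -> Gear = 1*3 = 3, Nut = 1*1 = 1.
Iteration 2: components of {Gear,Nut} -> Arm = 1*2 = 2.
Iteration 3: no further components; recursion stops.

3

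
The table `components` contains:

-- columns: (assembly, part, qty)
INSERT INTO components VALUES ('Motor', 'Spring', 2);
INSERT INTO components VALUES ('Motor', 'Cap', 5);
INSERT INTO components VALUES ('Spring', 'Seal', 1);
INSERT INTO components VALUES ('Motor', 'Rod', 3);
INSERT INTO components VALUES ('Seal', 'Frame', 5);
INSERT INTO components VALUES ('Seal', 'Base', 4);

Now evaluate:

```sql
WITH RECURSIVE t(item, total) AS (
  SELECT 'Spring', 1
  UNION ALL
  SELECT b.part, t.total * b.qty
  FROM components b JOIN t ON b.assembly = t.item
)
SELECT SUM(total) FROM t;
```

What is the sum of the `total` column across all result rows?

Base: (Spring, total=1).
Iteration 1: components of {Spring} -> Seal = 1*1 = 1.
Iteration 2: components of {Seal} -> Base = 1*4 = 4, Frame = 1*5 = 5.
Iteration 3: no further components; recursion stops.
SUM(total) = 1 + 1 + 5 + 4 = 11.

11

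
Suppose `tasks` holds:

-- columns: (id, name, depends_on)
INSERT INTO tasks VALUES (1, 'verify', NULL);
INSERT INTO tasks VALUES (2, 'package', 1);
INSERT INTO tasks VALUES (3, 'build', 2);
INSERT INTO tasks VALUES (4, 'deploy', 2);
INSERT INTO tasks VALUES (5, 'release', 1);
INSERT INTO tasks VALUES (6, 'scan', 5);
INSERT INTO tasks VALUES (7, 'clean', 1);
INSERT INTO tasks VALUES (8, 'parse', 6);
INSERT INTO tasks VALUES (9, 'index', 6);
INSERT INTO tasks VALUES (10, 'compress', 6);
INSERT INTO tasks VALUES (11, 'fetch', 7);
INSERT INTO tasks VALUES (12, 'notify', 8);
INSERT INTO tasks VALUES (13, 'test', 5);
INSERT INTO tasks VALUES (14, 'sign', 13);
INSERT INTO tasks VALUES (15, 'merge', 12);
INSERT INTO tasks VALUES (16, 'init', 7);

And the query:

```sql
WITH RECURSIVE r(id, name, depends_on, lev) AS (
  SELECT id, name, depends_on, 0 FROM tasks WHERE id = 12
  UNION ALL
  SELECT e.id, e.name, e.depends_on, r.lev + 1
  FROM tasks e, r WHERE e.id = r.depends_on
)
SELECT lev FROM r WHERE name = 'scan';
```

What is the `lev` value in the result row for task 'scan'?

2

Base: id=12 (notify), depends_on=8, lev 0.
Iteration 1: join on id=8 -> parse (id 8, depends_on=6, lev 1).
Iteration 2: join on id=6 -> scan (id 6, depends_on=5, lev 2).
Iteration 3: join on id=5 -> release (id 5, depends_on=1, lev 3).
Iteration 4: join on id=1 -> verify (id 1, depends_on=NULL, lev 4).
Iteration 5: depends_on is NULL; no match; recursion stops.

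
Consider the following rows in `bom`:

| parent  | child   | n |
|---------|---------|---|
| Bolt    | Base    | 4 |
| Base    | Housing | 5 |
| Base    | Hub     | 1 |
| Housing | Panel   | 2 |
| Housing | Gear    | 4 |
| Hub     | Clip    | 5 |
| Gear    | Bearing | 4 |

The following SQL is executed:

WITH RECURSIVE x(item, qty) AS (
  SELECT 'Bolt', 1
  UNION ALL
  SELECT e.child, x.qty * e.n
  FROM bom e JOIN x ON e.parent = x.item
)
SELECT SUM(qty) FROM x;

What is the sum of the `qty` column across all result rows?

489

Base: (Bolt, qty=1).
Iteration 1: components of {Bolt} -> Base = 1*4 = 4.
Iteration 2: components of {Base} -> Housing = 4*5 = 20, Hub = 4*1 = 4.
Iteration 3: components of {Housing,Hub} -> Clip = 4*5 = 20, Gear = 20*4 = 80, Panel = 20*2 = 40.
Iteration 4: components of {Clip,Gear,Panel} -> Bearing = 80*4 = 320.
Iteration 5: no further components; recursion stops.
SUM(qty) = 1 + 4 + 20 + 4 + 40 + 80 + 20 + 320 = 489.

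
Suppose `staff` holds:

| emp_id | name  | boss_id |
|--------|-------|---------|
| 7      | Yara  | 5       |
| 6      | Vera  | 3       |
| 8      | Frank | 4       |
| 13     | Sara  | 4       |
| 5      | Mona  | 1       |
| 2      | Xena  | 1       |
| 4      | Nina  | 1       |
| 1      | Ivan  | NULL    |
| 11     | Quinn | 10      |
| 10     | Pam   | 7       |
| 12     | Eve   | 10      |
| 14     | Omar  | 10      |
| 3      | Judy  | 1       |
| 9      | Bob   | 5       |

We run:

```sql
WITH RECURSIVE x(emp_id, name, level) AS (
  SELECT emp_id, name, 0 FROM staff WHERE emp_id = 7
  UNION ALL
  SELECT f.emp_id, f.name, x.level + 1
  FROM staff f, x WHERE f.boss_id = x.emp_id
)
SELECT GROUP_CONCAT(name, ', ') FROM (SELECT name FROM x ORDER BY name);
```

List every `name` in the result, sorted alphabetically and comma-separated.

Base: emp_id=7 (Yara) at level 0.
Iteration 1: rows with boss_id in {7} -> Pam (id 10, level 1).
Iteration 2: rows with boss_id in {10} -> Quinn (id 11, level 2), Eve (id 12, level 2), Omar (id 14, level 2).
Iteration 3: no rows with boss_id in {11,12,14}; recursion stops.

Eve, Omar, Pam, Quinn, Yara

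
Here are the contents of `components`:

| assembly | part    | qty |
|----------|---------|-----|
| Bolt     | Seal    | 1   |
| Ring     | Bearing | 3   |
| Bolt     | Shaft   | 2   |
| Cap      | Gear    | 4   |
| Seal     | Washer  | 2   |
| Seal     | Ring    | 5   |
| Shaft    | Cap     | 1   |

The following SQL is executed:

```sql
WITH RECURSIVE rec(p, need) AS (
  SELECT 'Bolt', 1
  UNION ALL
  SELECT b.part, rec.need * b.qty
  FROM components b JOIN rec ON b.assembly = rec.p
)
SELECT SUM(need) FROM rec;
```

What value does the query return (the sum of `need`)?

36

Base: (Bolt, need=1).
Iteration 1: components of {Bolt} -> Seal = 1*1 = 1, Shaft = 1*2 = 2.
Iteration 2: components of {Seal,Shaft} -> Cap = 2*1 = 2, Ring = 1*5 = 5, Washer = 1*2 = 2.
Iteration 3: components of {Cap,Ring,Washer} -> Bearing = 5*3 = 15, Gear = 2*4 = 8.
Iteration 4: no further components; recursion stops.
SUM(need) = 1 + 2 + 1 + 2 + 2 + 5 + 8 + 15 = 36.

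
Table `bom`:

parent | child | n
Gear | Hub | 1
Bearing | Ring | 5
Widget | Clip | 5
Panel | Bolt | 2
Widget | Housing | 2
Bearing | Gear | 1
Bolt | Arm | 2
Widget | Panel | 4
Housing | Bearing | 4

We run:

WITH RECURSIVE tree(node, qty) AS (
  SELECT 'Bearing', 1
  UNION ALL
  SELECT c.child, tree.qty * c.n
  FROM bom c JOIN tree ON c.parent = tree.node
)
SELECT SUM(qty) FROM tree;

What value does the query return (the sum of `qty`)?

Base: (Bearing, qty=1).
Iteration 1: components of {Bearing} -> Gear = 1*1 = 1, Ring = 1*5 = 5.
Iteration 2: components of {Gear,Ring} -> Hub = 1*1 = 1.
Iteration 3: no further components; recursion stops.
SUM(qty) = 1 + 1 + 5 + 1 = 8.

8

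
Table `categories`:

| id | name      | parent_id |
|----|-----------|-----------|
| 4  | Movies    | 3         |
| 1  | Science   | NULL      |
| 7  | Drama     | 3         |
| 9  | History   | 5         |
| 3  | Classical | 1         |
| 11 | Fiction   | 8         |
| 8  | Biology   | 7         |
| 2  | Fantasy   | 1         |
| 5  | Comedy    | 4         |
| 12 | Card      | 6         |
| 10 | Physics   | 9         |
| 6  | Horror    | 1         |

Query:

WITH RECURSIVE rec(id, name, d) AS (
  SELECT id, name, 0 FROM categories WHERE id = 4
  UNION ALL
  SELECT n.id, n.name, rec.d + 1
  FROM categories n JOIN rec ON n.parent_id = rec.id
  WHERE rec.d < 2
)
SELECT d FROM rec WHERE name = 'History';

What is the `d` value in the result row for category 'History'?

2

Base: id=4 (Movies) at d 0.
Iteration 1: rows with parent_id in {4} -> Comedy (id 5, d 1).
Iteration 2: rows with parent_id in {5} -> History (id 9, d 2).
Iteration 3: d < 2 fails for all current rows; recursion stops.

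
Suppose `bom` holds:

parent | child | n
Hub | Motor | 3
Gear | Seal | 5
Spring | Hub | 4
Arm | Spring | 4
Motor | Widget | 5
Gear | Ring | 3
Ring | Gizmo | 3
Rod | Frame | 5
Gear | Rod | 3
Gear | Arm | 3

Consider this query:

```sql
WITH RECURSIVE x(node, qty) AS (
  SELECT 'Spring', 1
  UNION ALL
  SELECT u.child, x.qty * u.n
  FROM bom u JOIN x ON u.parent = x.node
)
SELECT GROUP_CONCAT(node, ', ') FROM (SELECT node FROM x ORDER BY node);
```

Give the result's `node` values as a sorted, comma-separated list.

Base: (Spring, qty=1).
Iteration 1: components of {Spring} -> Hub = 1*4 = 4.
Iteration 2: components of {Hub} -> Motor = 4*3 = 12.
Iteration 3: components of {Motor} -> Widget = 12*5 = 60.
Iteration 4: no further components; recursion stops.

Hub, Motor, Spring, Widget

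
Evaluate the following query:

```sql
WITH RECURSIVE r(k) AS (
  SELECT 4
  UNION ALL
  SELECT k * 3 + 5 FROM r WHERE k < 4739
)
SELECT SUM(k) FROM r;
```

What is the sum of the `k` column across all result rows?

21300

Base: k=4.
Iteration 1: 4 < 4739 holds -> k = 4 * 3 + 5 = 17.
Iteration 2: 17 < 4739 holds -> k = 17 * 3 + 5 = 56.
Iteration 3: 56 < 4739 holds -> k = 56 * 3 + 5 = 173.
Iteration 4: 173 < 4739 holds -> k = 173 * 3 + 5 = 524.
Iteration 5: 524 < 4739 holds -> k = 524 * 3 + 5 = 1577.
Iteration 6: 1577 < 4739 holds -> k = 1577 * 3 + 5 = 4736.
Iteration 7: 4736 < 4739 holds -> k = 4736 * 3 + 5 = 14213.
Iteration 8: 14213 < 4739 fails; recursion stops.
SUM(k) = 4 + 17 + 56 + 173 + 524 + 1577 + 4736 + 14213 = 21300.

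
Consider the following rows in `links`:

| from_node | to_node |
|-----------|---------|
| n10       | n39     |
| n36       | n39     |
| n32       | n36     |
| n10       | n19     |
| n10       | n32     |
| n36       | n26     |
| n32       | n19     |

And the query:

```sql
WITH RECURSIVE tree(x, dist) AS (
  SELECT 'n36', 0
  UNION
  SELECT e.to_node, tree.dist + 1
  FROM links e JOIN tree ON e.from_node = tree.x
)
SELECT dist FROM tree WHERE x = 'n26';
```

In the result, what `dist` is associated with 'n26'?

1

Base: (n36, dist=0).
Iteration 1: edges from {n36} -> (n26, dist=1), (n39, dist=1).
Iteration 2: no outgoing edges from {n26,n39}; recursion stops.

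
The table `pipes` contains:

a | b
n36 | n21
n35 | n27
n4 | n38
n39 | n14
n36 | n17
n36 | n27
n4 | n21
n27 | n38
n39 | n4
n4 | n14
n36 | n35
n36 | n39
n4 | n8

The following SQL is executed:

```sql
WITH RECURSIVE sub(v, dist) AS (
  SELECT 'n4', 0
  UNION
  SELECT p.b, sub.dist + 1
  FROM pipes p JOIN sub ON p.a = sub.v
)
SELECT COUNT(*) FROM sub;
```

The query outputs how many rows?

5

Base: (n4, dist=0).
Iteration 1: edges from {n4} -> (n14, dist=1), (n21, dist=1), (n38, dist=1), (n8, dist=1).
Iteration 2: no outgoing edges from {n14,n21,n38,n8}; recursion stops.
Total rows emitted: 5.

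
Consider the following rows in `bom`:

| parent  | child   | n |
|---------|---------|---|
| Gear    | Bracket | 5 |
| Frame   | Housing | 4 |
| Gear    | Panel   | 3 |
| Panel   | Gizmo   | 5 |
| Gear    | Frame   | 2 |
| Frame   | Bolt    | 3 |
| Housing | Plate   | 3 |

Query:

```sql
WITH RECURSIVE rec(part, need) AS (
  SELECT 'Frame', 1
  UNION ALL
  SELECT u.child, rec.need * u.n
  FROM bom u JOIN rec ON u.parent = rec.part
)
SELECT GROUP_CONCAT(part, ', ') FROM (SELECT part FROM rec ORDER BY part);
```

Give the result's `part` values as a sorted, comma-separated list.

Bolt, Frame, Housing, Plate

Base: (Frame, need=1).
Iteration 1: components of {Frame} -> Bolt = 1*3 = 3, Housing = 1*4 = 4.
Iteration 2: components of {Bolt,Housing} -> Plate = 4*3 = 12.
Iteration 3: no further components; recursion stops.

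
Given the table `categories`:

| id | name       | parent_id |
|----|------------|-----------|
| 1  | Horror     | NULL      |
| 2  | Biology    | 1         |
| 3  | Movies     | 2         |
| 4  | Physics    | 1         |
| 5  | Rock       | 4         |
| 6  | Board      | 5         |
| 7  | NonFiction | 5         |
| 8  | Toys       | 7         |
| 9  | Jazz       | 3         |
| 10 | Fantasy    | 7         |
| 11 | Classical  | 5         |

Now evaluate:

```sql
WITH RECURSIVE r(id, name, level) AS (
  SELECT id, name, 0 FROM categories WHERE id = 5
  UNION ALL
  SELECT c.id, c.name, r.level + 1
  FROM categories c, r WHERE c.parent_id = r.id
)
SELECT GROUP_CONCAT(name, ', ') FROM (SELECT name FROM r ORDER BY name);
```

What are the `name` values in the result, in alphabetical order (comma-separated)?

Board, Classical, Fantasy, NonFiction, Rock, Toys

Base: id=5 (Rock) at level 0.
Iteration 1: rows with parent_id in {5} -> Board (id 6, level 1), NonFiction (id 7, level 1), Classical (id 11, level 1).
Iteration 2: rows with parent_id in {6,7,11} -> Toys (id 8, level 2), Fantasy (id 10, level 2).
Iteration 3: no rows with parent_id in {8,10}; recursion stops.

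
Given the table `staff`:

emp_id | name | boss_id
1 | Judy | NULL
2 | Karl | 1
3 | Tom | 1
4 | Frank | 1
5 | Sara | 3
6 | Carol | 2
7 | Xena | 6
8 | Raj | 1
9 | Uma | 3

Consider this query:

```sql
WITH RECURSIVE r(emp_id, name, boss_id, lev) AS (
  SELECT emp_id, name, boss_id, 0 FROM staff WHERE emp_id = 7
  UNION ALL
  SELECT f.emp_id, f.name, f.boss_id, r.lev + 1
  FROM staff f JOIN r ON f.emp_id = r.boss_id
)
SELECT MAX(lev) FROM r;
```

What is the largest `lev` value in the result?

Base: emp_id=7 (Xena), boss_id=6, lev 0.
Iteration 1: join on emp_id=6 -> Carol (id 6, boss_id=2, lev 1).
Iteration 2: join on emp_id=2 -> Karl (id 2, boss_id=1, lev 2).
Iteration 3: join on emp_id=1 -> Judy (id 1, boss_id=NULL, lev 3).
Iteration 4: boss_id is NULL; no match; recursion stops.
lev values: 0, 1, 2, 3; the maximum is 3.

3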